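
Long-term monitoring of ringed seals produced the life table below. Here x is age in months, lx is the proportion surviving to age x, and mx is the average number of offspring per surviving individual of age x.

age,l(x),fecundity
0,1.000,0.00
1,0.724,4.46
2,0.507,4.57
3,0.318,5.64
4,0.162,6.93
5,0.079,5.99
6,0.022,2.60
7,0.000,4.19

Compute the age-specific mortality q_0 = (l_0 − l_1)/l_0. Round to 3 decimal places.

0.276

q_0 = (l_0 − l_1) / l_0 = (1 − 0.724) / 1
     = 0.276 / 1 = 0.276 → 0.276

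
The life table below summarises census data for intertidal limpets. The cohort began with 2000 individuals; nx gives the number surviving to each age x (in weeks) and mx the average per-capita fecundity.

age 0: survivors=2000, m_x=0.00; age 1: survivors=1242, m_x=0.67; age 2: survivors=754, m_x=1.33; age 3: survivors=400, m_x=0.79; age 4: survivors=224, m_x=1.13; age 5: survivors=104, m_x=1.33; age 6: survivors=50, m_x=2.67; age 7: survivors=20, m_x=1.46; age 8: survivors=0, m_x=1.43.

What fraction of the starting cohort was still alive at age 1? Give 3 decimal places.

0.621

l_1 = n_1/n_0 = 1242/2000 = 0.621 → 0.621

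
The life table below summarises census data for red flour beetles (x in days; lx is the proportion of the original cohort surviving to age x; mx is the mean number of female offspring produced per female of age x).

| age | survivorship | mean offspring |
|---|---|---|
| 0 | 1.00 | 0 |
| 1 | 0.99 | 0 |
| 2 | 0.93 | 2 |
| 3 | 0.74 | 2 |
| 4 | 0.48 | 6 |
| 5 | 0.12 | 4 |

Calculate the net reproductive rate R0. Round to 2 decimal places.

6.70

lx·mx by age: 0, 0, 1.86, 1.48, 2.88, 0.48
R0 = Σ lx·mx = 6.7 → 6.70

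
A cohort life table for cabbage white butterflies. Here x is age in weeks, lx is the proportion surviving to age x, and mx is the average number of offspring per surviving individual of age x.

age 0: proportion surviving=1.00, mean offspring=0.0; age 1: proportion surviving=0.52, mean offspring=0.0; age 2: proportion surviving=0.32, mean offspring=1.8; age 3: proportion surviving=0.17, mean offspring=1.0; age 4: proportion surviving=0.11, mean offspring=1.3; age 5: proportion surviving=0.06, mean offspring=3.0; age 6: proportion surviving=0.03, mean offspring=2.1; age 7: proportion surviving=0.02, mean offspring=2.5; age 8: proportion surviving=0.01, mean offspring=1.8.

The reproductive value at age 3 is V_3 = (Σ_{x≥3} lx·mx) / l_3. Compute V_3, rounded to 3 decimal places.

3.671

lx·mx for x ≥ 3: 0.17, 0.143, 0.18, 0.063, 0.05, 0.018 → sum = 0.624
V_3 = 0.624 / l_3 = 0.624 / 0.17 = 3.670588… → 3.671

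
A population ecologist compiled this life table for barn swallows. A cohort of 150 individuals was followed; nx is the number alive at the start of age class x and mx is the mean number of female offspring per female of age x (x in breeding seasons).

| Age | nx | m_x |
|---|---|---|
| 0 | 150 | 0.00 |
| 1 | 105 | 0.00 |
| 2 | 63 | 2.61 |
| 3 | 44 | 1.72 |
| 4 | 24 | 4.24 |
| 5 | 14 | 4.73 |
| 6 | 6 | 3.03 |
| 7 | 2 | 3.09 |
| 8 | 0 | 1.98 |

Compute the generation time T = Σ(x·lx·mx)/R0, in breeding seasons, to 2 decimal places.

3.34

lx = nx/n0 = nx/150: 1, 0.7, 0.42, 0.29333…, 0.16, 0.09333…, 0.04, 0.01333…, 0
lx·mx: 0, 0, 1.0962, 0.504533…, 0.6784, 0.441467…, 0.1212, 0.0412…, 0 → R0 = 2.883…
x·lx·mx: 0, 0, 2.1924, 1.5136…, 2.7136, 2.207333…, 0.7272, 0.2884…, 0 → Σ = 9.642533…
T = 9.642533… / 2.883… = 3.344618… → 3.34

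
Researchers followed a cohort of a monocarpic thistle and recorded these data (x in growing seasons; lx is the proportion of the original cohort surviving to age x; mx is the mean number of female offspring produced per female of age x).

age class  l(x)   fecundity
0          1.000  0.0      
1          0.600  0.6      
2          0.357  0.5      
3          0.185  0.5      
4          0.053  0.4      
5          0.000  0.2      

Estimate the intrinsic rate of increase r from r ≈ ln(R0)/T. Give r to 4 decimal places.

-0.2583

R0 = Σ lx·mx = 0 + 0.36 + 0.1785 + 0.0925 + 0.0212 + 0 = 0.6522
Σ x·lx·mx = 1.0793; T = 1.0793/0.6522 = 1.65486…
r ≈ ln(R0)/T = ln(0.6522)/1.65486… = -0.258272… → -0.2583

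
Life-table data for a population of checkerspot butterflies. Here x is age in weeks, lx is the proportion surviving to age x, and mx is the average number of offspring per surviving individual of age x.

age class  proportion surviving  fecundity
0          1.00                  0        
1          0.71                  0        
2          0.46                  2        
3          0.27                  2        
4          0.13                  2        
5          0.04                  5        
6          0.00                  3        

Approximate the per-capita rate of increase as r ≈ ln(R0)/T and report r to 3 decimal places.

0.228

R0 = Σ lx·mx = 0 + 0 + 0.92 + 0.54 + 0.26 + 0.2 + 0 = 1.92
Σ x·lx·mx = 5.5; T = 5.5/1.92 = 2.86458…
r ≈ ln(R0)/T = ln(1.92)/2.86458… = 0.22772… → 0.228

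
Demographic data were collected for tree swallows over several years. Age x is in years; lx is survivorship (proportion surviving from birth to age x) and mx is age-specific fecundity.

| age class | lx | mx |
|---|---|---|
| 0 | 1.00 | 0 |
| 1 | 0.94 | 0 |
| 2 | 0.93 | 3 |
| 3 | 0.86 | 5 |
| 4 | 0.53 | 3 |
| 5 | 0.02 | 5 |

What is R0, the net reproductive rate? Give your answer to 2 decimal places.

8.78

lx·mx by age: 0, 0, 2.79, 4.3, 1.59, 0.1
R0 = Σ lx·mx = 8.78 → 8.78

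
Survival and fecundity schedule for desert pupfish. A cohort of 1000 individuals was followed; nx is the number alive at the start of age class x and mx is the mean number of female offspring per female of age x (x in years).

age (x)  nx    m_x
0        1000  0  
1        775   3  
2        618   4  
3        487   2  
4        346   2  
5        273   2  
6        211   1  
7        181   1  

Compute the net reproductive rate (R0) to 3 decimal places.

7.401

lx = nx/n0 = nx/1000: 1, 0.775, 0.618, 0.487, 0.346, 0.273, 0.211, 0.181
lx·mx by age: 0, 2.325, 2.472, 0.974, 0.692, 0.546, 0.211, 0.181
R0 = Σ lx·mx = 7.401 → 7.401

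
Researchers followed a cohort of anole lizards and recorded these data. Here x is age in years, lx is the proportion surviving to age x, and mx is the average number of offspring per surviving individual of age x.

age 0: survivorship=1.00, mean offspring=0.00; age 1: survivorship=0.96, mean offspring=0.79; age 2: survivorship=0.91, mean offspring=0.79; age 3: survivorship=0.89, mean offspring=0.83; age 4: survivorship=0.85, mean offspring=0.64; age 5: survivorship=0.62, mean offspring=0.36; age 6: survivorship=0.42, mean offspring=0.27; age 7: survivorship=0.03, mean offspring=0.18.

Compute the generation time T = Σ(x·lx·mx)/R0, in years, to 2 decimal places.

2.72

lx·mx: 0, 0.7584, 0.7189, 0.7387, 0.544, 0.2232, 0.1134, 0.0054 → R0 = 3.102
x·lx·mx: 0, 0.7584, 1.4378, 2.2161, 2.176, 1.116, 0.6804, 0.0378 → Σ = 8.4225
T = 8.4225 / 3.102 = 2.715184… → 2.72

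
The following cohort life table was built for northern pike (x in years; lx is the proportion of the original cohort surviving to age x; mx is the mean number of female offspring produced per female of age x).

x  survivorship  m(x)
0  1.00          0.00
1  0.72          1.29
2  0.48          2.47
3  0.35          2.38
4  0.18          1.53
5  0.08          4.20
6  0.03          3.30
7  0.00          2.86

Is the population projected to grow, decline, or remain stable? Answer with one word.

growing

R0 = Σ lx·mx = 0 + 0.9288 + 1.1856 + 0.833 + 0.2754 + 0.336 + 0.099 + 0 = 3.6578
R0 > 1, so the population is growing.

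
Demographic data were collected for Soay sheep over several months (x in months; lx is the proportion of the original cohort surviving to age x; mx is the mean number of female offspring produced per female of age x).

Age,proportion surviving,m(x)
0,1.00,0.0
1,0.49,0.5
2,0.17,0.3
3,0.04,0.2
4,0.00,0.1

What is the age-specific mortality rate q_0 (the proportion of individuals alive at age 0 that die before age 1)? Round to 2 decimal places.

q_0 = (l_0 − l_1) / l_0 = (1 − 0.49) / 1
     = 0.51 / 1 = 0.51 → 0.51

0.51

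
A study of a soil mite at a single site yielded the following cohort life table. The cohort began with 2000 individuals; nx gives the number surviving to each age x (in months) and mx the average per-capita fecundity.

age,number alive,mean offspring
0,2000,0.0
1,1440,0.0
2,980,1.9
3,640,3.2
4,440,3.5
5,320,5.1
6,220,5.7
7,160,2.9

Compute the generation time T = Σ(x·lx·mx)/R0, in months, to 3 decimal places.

lx = nx/n0 = nx/2000: 1, 0.72, 0.49, 0.32, 0.22, 0.16, 0.11, 0.08
lx·mx: 0, 0, 0.931, 1.024, 0.77, 0.816, 0.627, 0.232 → R0 = 4.4
x·lx·mx: 0, 0, 1.862, 3.072, 3.08, 4.08, 3.762, 1.624 → Σ = 17.48
T = 17.48 / 4.4 = 3.972727… → 3.973

3.973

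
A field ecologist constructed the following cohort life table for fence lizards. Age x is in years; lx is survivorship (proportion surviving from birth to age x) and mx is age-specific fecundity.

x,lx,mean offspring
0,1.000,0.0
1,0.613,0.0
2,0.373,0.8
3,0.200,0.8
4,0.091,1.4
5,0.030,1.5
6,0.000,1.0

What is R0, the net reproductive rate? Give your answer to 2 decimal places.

lx·mx by age: 0, 0, 0.2984, 0.16, 0.1274, 0.045, 0
R0 = Σ lx·mx = 0.6308 → 0.63

0.63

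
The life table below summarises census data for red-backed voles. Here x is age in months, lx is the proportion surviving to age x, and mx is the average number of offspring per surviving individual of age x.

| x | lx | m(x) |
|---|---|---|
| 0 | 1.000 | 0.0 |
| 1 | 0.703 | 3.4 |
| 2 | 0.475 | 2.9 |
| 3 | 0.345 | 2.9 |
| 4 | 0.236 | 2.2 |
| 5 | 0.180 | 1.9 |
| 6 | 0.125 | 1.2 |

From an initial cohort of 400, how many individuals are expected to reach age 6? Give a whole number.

50

Expected survivors = N0 · l_6 = 400 × 0.125 = 50 → 50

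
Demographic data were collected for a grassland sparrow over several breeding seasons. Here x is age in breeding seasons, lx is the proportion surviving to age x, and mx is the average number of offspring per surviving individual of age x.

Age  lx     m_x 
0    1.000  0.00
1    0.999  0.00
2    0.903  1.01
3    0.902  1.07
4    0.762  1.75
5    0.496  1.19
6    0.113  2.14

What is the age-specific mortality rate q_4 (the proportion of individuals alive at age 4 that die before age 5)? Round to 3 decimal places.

q_4 = (l_4 − l_5) / l_4 = (0.762 − 0.496) / 0.762
     = 0.266 / 0.762 = 0.349081… → 0.349

0.349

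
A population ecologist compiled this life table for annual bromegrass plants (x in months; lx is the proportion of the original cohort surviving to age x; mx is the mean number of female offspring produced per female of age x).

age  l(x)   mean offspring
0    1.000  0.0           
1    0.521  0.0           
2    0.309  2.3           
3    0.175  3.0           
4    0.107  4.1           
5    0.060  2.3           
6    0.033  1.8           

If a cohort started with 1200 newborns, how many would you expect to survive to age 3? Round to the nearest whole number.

Expected survivors = N0 · l_3 = 1200 × 0.175 = 210 → 210

210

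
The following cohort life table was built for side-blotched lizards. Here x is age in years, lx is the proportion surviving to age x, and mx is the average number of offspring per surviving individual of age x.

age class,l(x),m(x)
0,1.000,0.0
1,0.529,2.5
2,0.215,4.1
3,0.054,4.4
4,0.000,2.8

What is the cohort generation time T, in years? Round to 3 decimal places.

1.556

lx·mx: 0, 1.3225, 0.8815, 0.2376, 0 → R0 = 2.4416
x·lx·mx: 0, 1.3225, 1.763, 0.7128, 0 → Σ = 3.7983
T = 3.7983 / 2.4416 = 1.55566… → 1.556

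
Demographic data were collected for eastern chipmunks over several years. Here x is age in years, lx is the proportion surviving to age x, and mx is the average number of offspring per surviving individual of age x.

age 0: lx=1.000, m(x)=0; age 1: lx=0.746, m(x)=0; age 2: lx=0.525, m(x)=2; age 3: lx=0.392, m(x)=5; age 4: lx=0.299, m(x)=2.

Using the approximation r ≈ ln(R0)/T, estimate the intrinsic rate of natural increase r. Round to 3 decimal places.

0.446

R0 = Σ lx·mx = 0 + 0 + 1.05 + 1.96 + 0.598 = 3.608
Σ x·lx·mx = 10.372; T = 10.372/3.608 = 2.87472…
r ≈ ln(R0)/T = ln(3.608)/2.87472… = 0.44636… → 0.446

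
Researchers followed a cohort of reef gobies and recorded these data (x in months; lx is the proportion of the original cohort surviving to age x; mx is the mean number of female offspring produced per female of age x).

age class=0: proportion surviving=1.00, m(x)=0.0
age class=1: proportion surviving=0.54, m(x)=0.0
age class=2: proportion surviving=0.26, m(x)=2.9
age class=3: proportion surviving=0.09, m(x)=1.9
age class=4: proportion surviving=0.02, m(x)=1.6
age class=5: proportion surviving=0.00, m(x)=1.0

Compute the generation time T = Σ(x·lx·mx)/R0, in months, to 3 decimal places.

lx·mx: 0, 0, 0.754, 0.171, 0.032, 0 → R0 = 0.957
x·lx·mx: 0, 0, 1.508, 0.513, 0.128, 0 → Σ = 2.149
T = 2.149 / 0.957 = 2.245559… → 2.246

2.246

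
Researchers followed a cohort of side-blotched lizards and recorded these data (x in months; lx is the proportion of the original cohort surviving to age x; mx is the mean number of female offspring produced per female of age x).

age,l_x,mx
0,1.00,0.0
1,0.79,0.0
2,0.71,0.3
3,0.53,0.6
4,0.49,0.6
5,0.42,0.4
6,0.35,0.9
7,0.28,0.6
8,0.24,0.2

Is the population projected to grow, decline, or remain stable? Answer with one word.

growing

R0 = Σ lx·mx = 0 + 0 + 0.213 + 0.318 + 0.294 + 0.168 + 0.315 + 0.168 + 0.048 = 1.524
R0 > 1, so the population is growing.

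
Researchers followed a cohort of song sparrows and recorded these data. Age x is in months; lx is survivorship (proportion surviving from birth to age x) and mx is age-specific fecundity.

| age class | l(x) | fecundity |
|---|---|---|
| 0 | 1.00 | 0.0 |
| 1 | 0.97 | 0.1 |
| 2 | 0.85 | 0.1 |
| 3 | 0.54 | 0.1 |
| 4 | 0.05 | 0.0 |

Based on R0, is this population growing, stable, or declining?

R0 = Σ lx·mx = 0 + 0.097 + 0.085 + 0.054 + 0 = 0.236
R0 < 1, so the population is declining.

declining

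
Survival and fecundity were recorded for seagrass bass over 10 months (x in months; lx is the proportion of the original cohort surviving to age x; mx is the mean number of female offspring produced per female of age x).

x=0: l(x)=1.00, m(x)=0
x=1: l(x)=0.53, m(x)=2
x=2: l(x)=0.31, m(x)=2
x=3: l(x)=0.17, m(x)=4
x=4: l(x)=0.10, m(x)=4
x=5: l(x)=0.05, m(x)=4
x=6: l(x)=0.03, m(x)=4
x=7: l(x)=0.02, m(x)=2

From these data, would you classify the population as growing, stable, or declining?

R0 = Σ lx·mx = 0 + 1.06 + 0.62 + 0.68 + 0.4 + 0.2 + 0.12 + 0.04 = 3.12
R0 > 1, so the population is growing.

growing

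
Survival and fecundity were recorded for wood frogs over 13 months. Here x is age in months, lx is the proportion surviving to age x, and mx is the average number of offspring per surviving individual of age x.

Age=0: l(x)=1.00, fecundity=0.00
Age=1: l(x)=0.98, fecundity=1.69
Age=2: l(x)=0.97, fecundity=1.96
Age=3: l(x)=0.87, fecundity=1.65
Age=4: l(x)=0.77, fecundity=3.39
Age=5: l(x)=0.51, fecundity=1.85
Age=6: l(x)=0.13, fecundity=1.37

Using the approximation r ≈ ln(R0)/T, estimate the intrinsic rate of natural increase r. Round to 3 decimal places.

R0 = Σ lx·mx = 0 + 1.6562 + 1.9012 + 1.4355 + 2.6103 + 0.9435 + 0.1781 = 8.7248
Σ x·lx·mx = 25.9924; T = 25.9924/8.7248 = 2.97914…
r ≈ ln(R0)/T = ln(8.7248)/2.97914… = 0.72711… → 0.727

0.727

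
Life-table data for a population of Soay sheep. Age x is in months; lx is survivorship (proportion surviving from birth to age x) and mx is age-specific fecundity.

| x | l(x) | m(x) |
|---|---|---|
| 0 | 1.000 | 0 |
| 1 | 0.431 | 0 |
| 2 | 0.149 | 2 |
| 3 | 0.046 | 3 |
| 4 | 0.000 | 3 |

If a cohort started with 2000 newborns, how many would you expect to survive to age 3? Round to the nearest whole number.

Expected survivors = N0 · l_3 = 2000 × 0.046 = 92 → 92

92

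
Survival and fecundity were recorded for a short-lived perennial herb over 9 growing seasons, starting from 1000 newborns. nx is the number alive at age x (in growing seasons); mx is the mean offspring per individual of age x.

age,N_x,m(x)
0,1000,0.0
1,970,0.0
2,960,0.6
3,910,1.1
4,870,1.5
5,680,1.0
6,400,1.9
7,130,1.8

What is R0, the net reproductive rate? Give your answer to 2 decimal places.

lx = nx/n0 = nx/1000: 1, 0.97, 0.96, 0.91, 0.87, 0.68, 0.4, 0.13
lx·mx by age: 0, 0, 0.576, 1.001, 1.305, 0.68, 0.76, 0.234
R0 = Σ lx·mx = 4.556 → 4.56

4.56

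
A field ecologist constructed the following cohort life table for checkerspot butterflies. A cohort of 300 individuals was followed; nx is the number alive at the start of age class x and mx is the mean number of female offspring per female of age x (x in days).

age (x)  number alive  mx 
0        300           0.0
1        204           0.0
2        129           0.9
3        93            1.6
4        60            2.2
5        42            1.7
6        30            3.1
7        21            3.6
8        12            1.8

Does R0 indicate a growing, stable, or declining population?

lx = nx/n0 = nx/300: 1, 0.68, 0.43, 0.31, 0.2, 0.14, 0.1, 0.07, 0.04
R0 = Σ lx·mx = 0 + 0 + 0.387 + 0.496 + 0.44 + 0.238 + 0.31 + 0.252 + 0.072 = 2.195
R0 > 1, so the population is growing.

growing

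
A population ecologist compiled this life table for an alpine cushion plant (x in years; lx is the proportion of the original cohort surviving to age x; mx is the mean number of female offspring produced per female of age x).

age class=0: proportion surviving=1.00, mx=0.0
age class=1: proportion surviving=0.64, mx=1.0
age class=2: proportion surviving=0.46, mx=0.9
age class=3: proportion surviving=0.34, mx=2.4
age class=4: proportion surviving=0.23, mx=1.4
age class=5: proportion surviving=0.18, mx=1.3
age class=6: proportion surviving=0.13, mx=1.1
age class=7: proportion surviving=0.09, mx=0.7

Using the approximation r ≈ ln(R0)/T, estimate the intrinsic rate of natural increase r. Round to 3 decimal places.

0.332

R0 = Σ lx·mx = 0 + 0.64 + 0.414 + 0.816 + 0.322 + 0.234 + 0.143 + 0.063 = 2.632
Σ x·lx·mx = 7.673; T = 7.673/2.632 = 2.91527…
r ≈ ln(R0)/T = ln(2.632)/2.91527… = 0.33196… → 0.332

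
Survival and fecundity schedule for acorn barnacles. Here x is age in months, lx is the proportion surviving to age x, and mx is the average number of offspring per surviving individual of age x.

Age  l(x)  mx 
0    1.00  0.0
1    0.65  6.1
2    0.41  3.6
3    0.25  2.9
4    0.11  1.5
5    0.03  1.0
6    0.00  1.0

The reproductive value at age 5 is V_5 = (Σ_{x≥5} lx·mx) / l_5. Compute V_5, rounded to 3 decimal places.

1.000

lx·mx for x ≥ 5: 0.03, 0 → sum = 0.03
V_5 = 0.03 / l_5 = 0.03 / 0.03 = 1 → 1.000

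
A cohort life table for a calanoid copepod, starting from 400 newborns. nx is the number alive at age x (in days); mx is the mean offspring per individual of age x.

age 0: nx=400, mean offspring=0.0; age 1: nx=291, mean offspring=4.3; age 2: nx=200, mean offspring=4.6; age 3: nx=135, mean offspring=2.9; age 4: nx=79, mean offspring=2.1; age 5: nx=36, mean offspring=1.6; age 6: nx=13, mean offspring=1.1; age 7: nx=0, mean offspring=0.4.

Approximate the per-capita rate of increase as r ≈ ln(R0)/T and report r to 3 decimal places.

lx = nx/n0 = nx/400: 1, 0.7275, 0.5, 0.3375, 0.1975, 0.09, 0.0325, 0
R0 = Σ lx·mx = 0 + 3.12825 + 2.3 + 0.97875 + 0.41475 + 0.144 + 0.03575 + 0 = 7.0015
Σ x·lx·mx = 13.258; T = 13.258/7.0015 = 1.89359…
r ≈ ln(R0)/T = ln(7.0015)/1.89359… = 1.02774… → 1.028

1.028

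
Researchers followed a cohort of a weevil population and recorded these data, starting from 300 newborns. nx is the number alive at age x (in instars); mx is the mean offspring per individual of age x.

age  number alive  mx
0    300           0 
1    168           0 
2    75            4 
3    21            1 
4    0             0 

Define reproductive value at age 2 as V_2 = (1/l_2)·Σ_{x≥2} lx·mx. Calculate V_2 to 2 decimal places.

4.28

lx = nx/n0 = nx/300: 1, 0.56, 0.25, 0.07, 0
lx·mx for x ≥ 2: 1, 0.07, 0 → sum = 1.07
V_2 = 1.07 / l_2 = 1.07 / 0.25 = 4.28 → 4.28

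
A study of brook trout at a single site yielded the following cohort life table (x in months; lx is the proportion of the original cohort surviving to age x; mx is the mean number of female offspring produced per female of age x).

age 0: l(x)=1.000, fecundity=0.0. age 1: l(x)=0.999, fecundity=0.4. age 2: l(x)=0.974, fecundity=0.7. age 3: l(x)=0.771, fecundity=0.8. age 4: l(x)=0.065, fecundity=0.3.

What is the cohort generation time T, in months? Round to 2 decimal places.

lx·mx: 0, 0.3996, 0.6818, 0.6168, 0.0195 → R0 = 1.7177
x·lx·mx: 0, 0.3996, 1.3636, 1.8504, 0.078 → Σ = 3.6916
T = 3.6916 / 1.7177 = 2.149153… → 2.15

2.15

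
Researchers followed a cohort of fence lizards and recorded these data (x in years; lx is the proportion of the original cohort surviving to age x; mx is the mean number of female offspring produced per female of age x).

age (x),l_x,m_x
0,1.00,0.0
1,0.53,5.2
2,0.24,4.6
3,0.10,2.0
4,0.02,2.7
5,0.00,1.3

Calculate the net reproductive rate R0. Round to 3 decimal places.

lx·mx by age: 0, 2.756, 1.104, 0.2, 0.054, 0
R0 = Σ lx·mx = 4.114 → 4.114

4.114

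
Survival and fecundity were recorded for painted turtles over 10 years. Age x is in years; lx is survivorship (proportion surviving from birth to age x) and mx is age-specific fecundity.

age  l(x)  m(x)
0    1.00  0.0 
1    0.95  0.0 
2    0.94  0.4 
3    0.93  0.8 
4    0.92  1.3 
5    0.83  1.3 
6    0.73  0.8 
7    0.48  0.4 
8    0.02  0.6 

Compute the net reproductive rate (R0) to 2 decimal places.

lx·mx by age: 0, 0, 0.376, 0.744, 1.196, 1.079, 0.584, 0.192, 0.012
R0 = Σ lx·mx = 4.183 → 4.18

4.18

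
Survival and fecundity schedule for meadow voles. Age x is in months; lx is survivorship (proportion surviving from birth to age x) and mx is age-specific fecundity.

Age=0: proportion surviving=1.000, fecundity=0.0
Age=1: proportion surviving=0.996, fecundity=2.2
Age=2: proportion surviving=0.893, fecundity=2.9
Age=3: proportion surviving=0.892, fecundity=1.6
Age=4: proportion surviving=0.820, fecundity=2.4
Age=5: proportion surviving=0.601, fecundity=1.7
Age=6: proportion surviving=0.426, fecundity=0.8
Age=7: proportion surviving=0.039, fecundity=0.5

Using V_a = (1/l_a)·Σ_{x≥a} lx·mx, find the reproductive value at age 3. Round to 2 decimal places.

lx·mx for x ≥ 3: 1.4272, 1.968, 1.0217, 0.3408, 0.0195 → sum = 4.7772
V_3 = 4.7772 / l_3 = 4.7772 / 0.892 = 5.355605… → 5.36

5.36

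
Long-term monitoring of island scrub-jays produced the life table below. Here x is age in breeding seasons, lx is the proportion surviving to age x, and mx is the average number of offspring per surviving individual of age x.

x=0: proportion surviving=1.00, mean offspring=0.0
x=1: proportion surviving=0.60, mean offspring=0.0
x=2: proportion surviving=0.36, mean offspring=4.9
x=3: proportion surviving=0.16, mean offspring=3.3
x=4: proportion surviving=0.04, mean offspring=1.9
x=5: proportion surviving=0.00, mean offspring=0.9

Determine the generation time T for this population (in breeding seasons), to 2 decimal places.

lx·mx: 0, 0, 1.764, 0.528, 0.076, 0 → R0 = 2.368
x·lx·mx: 0, 0, 3.528, 1.584, 0.304, 0 → Σ = 5.416
T = 5.416 / 2.368 = 2.287162… → 2.29

2.29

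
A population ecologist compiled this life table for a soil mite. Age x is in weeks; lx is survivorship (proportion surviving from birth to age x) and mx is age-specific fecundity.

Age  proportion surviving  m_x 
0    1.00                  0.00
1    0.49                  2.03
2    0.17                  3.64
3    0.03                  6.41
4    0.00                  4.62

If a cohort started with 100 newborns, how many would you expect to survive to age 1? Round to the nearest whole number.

Expected survivors = N0 · l_1 = 100 × 0.49 = 49 → 49

49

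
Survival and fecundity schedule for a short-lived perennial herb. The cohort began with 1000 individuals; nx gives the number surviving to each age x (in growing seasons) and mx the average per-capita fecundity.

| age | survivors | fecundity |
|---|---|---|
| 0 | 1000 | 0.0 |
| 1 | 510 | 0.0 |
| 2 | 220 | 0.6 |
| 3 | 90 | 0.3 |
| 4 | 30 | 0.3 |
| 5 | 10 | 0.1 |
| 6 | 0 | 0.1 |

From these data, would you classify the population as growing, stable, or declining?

declining

lx = nx/n0 = nx/1000: 1, 0.51, 0.22, 0.09, 0.03, 0.01, 0
R0 = Σ lx·mx = 0 + 0 + 0.132 + 0.027 + 0.009 + 0.001 + 0 = 0.169
R0 < 1, so the population is declining.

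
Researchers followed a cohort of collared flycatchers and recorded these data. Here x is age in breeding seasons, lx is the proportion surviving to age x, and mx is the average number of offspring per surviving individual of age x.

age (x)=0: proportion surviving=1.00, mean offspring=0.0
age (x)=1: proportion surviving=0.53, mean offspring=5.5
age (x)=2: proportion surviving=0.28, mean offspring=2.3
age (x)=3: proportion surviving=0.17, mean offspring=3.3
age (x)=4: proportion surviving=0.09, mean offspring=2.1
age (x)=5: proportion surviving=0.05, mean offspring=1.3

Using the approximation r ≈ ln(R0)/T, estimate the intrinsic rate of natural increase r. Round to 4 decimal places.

R0 = Σ lx·mx = 0 + 2.915 + 0.644 + 0.561 + 0.189 + 0.065 = 4.374
Σ x·lx·mx = 6.967; T = 6.967/4.374 = 1.59282…
r ≈ ln(R0)/T = ln(4.374)/1.59282… = 0.926455… → 0.9265

0.9265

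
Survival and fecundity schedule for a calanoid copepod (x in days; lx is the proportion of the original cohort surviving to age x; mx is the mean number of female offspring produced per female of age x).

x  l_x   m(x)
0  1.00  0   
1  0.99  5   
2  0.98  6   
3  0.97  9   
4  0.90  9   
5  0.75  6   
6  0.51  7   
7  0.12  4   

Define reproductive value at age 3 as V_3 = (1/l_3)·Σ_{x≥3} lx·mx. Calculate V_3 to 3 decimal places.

26.165

lx·mx for x ≥ 3: 8.73, 8.1, 4.5, 3.57, 0.48 → sum = 25.38
V_3 = 25.38 / l_3 = 25.38 / 0.97 = 26.164948… → 26.165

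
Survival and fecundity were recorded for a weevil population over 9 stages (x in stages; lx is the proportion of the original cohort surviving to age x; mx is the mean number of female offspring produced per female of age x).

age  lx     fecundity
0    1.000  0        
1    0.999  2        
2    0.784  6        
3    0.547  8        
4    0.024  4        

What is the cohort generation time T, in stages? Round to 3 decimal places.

lx·mx: 0, 1.998, 4.704, 4.376, 0.096 → R0 = 11.174
x·lx·mx: 0, 1.998, 9.408, 13.128, 0.384 → Σ = 24.918
T = 24.918 / 11.174 = 2.229998… → 2.230

2.230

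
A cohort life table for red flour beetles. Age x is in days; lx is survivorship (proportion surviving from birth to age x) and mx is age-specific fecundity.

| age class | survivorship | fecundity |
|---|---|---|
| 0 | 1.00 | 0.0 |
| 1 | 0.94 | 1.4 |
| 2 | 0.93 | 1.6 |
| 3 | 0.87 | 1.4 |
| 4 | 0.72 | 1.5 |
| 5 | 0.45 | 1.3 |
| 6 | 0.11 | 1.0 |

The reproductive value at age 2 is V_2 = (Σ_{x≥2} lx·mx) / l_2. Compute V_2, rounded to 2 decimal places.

lx·mx for x ≥ 2: 1.488, 1.218, 1.08, 0.585, 0.11 → sum = 4.481
V_2 = 4.481 / l_2 = 4.481 / 0.93 = 4.81828… → 4.82

4.82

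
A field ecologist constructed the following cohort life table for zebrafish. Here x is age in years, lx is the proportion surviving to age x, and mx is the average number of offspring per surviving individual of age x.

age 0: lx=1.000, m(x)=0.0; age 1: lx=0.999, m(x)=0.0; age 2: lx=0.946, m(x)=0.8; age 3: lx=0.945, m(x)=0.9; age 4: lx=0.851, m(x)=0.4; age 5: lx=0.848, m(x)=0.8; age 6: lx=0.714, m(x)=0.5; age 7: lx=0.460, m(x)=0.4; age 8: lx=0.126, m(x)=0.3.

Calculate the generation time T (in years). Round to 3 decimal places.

3.916

lx·mx: 0, 0, 0.7568, 0.8505, 0.3404, 0.6784, 0.357, 0.184, 0.0378 → R0 = 3.2049
x·lx·mx: 0, 0, 1.5136, 2.5515, 1.3616, 3.392, 2.142, 1.288, 0.3024 → Σ = 12.5511
T = 12.5511 / 3.2049 = 3.916222… → 3.916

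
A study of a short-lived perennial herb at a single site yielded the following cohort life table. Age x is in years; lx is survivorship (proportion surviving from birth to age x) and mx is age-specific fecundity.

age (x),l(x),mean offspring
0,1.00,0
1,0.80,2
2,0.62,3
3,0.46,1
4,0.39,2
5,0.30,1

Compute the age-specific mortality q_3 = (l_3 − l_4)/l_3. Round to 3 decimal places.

0.152

q_3 = (l_3 − l_4) / l_3 = (0.46 − 0.39) / 0.46
     = 0.07 / 0.46 = 0.152174… → 0.152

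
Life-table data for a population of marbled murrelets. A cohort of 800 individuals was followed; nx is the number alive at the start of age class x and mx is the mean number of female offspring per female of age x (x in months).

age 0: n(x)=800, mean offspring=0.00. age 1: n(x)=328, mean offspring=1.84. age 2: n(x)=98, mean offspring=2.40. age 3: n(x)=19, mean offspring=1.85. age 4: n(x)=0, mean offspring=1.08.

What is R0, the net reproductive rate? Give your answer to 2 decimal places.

lx = nx/n0 = nx/800: 1, 0.41, 0.1225, 0.02375, 0
lx·mx by age: 0, 0.7544, 0.294, 0.043938…, 0
R0 = Σ lx·mx = 1.092338… → 1.09

1.09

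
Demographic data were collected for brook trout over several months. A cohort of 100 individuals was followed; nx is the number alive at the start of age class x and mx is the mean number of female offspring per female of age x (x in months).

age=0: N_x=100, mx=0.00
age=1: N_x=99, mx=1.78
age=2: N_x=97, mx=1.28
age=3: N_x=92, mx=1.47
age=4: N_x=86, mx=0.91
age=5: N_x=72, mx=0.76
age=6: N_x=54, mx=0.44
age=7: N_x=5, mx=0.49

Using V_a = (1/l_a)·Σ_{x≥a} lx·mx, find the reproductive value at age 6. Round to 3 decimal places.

0.485

lx = nx/n0 = nx/100: 1, 0.99, 0.97, 0.92, 0.86, 0.72, 0.54, 0.05
lx·mx for x ≥ 6: 0.2376, 0.0245 → sum = 0.2621
V_6 = 0.2621 / l_6 = 0.2621 / 0.54 = 0.48537… → 0.485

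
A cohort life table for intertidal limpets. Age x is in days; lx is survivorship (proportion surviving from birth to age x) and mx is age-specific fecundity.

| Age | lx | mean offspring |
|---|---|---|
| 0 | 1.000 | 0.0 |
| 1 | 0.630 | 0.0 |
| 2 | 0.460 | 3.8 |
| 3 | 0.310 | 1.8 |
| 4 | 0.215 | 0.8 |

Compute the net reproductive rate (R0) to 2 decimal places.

2.48

lx·mx by age: 0, 0, 1.748, 0.558, 0.172
R0 = Σ lx·mx = 2.478 → 2.48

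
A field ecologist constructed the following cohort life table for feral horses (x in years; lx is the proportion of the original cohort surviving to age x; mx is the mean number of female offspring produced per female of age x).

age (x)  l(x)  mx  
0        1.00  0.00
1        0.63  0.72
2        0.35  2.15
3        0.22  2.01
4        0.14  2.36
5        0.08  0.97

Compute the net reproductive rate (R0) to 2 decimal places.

lx·mx by age: 0, 0.4536, 0.7525, 0.4422, 0.3304, 0.0776
R0 = Σ lx·mx = 2.0563 → 2.06

2.06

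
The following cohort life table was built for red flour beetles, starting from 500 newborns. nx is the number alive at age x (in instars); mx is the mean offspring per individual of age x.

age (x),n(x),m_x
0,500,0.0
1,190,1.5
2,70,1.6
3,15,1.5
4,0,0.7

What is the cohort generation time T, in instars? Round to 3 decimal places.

1.374

lx = nx/n0 = nx/500: 1, 0.38, 0.14, 0.03, 0
lx·mx: 0, 0.57, 0.224, 0.045, 0 → R0 = 0.839
x·lx·mx: 0, 0.57, 0.448, 0.135, 0 → Σ = 1.153
T = 1.153 / 0.839 = 1.374255… → 1.374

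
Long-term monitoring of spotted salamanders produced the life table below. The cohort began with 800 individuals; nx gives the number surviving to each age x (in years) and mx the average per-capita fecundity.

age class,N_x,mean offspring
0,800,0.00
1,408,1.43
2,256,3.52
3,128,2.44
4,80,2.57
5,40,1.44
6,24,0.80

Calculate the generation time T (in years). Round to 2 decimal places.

lx = nx/n0 = nx/800: 1, 0.51, 0.32, 0.16, 0.1, 0.05, 0.03
lx·mx: 0, 0.7293, 1.1264, 0.3904, 0.257, 0.072, 0.024 → R0 = 2.5991
x·lx·mx: 0, 0.7293, 2.2528, 1.1712, 1.028, 0.36, 0.144 → Σ = 5.6853
T = 5.6853 / 2.5991 = 2.187411… → 2.19

2.19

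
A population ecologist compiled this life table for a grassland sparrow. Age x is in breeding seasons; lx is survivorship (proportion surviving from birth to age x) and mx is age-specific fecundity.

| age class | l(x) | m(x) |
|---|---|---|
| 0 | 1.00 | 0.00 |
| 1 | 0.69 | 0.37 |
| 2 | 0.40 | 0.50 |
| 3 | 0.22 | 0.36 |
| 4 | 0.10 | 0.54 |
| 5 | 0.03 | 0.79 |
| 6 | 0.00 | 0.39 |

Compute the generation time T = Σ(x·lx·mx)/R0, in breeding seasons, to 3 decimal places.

lx·mx: 0, 0.2553, 0.2, 0.0792, 0.054, 0.0237, 0 → R0 = 0.6122
x·lx·mx: 0, 0.2553, 0.4, 0.2376, 0.216, 0.1185, 0 → Σ = 1.2274
T = 1.2274 / 0.6122 = 2.0049… → 2.005

2.005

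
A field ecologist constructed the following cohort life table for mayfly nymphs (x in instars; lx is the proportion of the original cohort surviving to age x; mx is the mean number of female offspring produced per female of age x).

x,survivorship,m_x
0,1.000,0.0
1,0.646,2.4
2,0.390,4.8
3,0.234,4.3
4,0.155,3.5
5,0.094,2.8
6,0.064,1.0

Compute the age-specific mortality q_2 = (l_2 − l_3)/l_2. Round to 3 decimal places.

0.400

q_2 = (l_2 − l_3) / l_2 = (0.39 − 0.234) / 0.39
     = 0.156 / 0.39 = 0.4 → 0.400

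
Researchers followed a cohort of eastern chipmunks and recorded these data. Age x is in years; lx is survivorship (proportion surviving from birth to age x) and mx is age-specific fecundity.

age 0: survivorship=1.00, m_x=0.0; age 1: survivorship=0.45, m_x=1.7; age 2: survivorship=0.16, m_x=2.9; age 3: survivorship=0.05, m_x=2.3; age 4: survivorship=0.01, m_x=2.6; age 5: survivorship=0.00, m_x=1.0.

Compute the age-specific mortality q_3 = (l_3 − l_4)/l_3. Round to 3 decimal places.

q_3 = (l_3 − l_4) / l_3 = (0.05 − 0.01) / 0.05
     = 0.04 / 0.05 = 0.8 → 0.800

0.800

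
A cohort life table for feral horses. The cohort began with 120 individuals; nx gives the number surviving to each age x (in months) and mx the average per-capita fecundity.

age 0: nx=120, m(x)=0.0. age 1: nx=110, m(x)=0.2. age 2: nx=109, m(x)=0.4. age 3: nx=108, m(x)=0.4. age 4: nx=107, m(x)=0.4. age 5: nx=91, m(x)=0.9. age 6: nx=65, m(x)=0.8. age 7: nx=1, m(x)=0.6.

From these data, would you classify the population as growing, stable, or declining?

growing

lx = nx/n0 = nx/120: 1, 0.91667…, 0.90833…, 0.9, 0.89167…, 0.75833…, 0.54167…, 0.00833…
R0 = Σ lx·mx = 0 + 0.183333… + 0.363333… + 0.36 + 0.356667… + 0.6825… + 0.433333… + 0.005… = 2.384167…
R0 > 1, so the population is growing.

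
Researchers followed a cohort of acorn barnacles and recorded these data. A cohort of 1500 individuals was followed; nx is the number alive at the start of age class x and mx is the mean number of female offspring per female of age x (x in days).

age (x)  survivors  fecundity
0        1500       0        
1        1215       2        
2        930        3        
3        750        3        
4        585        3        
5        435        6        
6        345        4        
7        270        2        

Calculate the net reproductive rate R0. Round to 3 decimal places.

9.170

lx = nx/n0 = nx/1500: 1, 0.81, 0.62, 0.5, 0.39, 0.29, 0.23, 0.18
lx·mx by age: 0, 1.62, 1.86, 1.5, 1.17, 1.74, 0.92, 0.36
R0 = Σ lx·mx = 9.17 → 9.170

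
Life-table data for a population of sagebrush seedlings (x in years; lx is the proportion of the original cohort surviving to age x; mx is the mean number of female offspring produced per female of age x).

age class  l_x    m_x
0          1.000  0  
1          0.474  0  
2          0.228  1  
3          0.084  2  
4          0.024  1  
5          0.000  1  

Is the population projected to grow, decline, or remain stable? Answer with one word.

declining

R0 = Σ lx·mx = 0 + 0 + 0.228 + 0.168 + 0.024 + 0 = 0.42
R0 < 1, so the population is declining.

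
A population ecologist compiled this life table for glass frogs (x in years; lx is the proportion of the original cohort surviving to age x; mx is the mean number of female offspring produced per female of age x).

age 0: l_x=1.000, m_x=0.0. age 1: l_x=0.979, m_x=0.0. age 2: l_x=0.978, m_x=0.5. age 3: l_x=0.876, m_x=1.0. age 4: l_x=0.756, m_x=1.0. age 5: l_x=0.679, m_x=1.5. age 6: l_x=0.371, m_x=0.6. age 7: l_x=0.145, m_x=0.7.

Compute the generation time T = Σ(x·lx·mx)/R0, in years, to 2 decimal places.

3.98

lx·mx: 0, 0, 0.489, 0.876, 0.756, 1.0185, 0.2226, 0.1015 → R0 = 3.4636
x·lx·mx: 0, 0, 0.978, 2.628, 3.024, 5.0925, 1.3356, 0.7105 → Σ = 13.7686
T = 13.7686 / 3.4636 = 3.975228… → 3.98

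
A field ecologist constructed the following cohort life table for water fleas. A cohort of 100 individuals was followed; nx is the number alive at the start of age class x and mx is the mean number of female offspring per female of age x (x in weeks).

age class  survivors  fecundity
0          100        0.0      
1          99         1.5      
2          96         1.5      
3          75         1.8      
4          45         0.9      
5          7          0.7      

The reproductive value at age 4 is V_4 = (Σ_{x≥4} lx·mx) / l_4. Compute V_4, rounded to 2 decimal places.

lx = nx/n0 = nx/100: 1, 0.99, 0.96, 0.75, 0.45, 0.07
lx·mx for x ≥ 4: 0.405, 0.049 → sum = 0.454
V_4 = 0.454 / l_4 = 0.454 / 0.45 = 1.008889… → 1.01

1.01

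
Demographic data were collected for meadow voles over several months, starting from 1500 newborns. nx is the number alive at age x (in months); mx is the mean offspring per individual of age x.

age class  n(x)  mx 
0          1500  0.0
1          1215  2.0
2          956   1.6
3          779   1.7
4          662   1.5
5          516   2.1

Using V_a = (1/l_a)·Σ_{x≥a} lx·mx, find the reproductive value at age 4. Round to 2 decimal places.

lx = nx/n0 = nx/1500: 1, 0.81, 0.63733…, 0.51933…, 0.44133…, 0.344
lx·mx for x ≥ 4: 0.662…, 0.7224 → sum = 1.3844…
V_4 = 1.3844… / l_4 = 1.3844… / 0.441333… = 3.136858… → 3.14

3.14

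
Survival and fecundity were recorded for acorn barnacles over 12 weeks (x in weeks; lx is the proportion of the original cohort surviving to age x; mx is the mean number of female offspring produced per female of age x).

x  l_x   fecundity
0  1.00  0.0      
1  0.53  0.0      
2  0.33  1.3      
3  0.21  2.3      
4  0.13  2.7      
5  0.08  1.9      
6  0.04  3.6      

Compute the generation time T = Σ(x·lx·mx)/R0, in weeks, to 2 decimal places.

lx·mx: 0, 0, 0.429, 0.483, 0.351, 0.152, 0.144 → R0 = 1.559
x·lx·mx: 0, 0, 0.858, 1.449, 1.404, 0.76, 0.864 → Σ = 5.335
T = 5.335 / 1.559 = 3.422065… → 3.42

3.42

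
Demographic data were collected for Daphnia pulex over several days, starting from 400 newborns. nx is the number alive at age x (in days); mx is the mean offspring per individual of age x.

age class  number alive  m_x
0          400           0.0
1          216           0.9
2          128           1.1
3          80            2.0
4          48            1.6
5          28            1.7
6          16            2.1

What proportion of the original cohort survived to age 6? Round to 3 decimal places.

l_6 = n_6/n_0 = 16/400 = 0.04 → 0.040

0.040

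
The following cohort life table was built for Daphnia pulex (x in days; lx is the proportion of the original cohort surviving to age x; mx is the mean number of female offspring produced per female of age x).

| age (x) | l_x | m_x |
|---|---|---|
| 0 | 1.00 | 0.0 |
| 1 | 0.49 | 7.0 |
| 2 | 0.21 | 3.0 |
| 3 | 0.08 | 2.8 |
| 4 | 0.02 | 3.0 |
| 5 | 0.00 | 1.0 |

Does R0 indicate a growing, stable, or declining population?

R0 = Σ lx·mx = 0 + 3.43 + 0.63 + 0.224 + 0.06 + 0 = 4.344
R0 > 1, so the population is growing.

growing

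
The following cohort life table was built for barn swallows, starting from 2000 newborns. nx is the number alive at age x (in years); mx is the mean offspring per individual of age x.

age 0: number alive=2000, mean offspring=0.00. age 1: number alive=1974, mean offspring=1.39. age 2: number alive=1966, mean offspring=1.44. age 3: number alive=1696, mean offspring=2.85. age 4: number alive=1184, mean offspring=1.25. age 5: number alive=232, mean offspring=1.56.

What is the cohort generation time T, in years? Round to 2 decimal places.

2.50

lx = nx/n0 = nx/2000: 1, 0.987, 0.983, 0.848, 0.592, 0.116
lx·mx: 0, 1.37193, 1.41552, 2.4168, 0.74, 0.18096 → R0 = 6.12521
x·lx·mx: 0, 1.37193, 2.83104, 7.2504, 2.96, 0.9048 → Σ = 15.31817
T = 15.31817 / 6.12521 = 2.50084… → 2.50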